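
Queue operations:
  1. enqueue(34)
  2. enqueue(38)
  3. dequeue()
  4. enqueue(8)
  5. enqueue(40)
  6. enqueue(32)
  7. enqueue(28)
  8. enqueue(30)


enqueue(34) -> [34]
enqueue(38) -> [34, 38]
dequeue()->34, [38]
enqueue(8) -> [38, 8]
enqueue(40) -> [38, 8, 40]
enqueue(32) -> [38, 8, 40, 32]
enqueue(28) -> [38, 8, 40, 32, 28]
enqueue(30) -> [38, 8, 40, 32, 28, 30]

Final queue: [38, 8, 40, 32, 28, 30]


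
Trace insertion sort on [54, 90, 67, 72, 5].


Initial: [54, 90, 67, 72, 5]
Insert 90: [54, 90, 67, 72, 5]
Insert 67: [54, 67, 90, 72, 5]
Insert 72: [54, 67, 72, 90, 5]
Insert 5: [5, 54, 67, 72, 90]

Sorted: [5, 54, 67, 72, 90]


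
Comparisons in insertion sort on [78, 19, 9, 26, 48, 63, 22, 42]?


Algorithm: insertion sort
Input: [78, 19, 9, 26, 48, 63, 22, 42]
Sorted: [9, 19, 22, 26, 42, 48, 63, 78]

18


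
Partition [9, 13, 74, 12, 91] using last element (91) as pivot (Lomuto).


Pivot: 91
  9 <= 91: advance i (no swap)
  13 <= 91: advance i (no swap)
  74 <= 91: advance i (no swap)
  12 <= 91: advance i (no swap)
Place pivot at 4: [9, 13, 74, 12, 91]

Partitioned: [9, 13, 74, 12, 91]


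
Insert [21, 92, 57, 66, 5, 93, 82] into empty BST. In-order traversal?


Insert 21: root
Insert 92: R from 21
Insert 57: R from 21 -> L from 92
Insert 66: R from 21 -> L from 92 -> R from 57
Insert 5: L from 21
Insert 93: R from 21 -> R from 92
Insert 82: R from 21 -> L from 92 -> R from 57 -> R from 66

In-order: [5, 21, 57, 66, 82, 92, 93]


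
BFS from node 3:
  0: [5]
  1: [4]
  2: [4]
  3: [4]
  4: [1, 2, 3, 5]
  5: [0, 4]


Visit 3, enqueue [4]
Visit 4, enqueue [1, 2, 5]
Visit 1, enqueue []
Visit 2, enqueue []
Visit 5, enqueue [0]
Visit 0, enqueue []

BFS order: [3, 4, 1, 2, 5, 0]


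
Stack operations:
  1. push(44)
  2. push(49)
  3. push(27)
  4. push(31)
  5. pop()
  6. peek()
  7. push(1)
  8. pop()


push(44) -> [44]
push(49) -> [44, 49]
push(27) -> [44, 49, 27]
push(31) -> [44, 49, 27, 31]
pop()->31, [44, 49, 27]
peek()->27
push(1) -> [44, 49, 27, 1]
pop()->1, [44, 49, 27]

Final stack: [44, 49, 27]


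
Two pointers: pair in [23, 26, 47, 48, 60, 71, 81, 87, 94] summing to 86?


lo=0(23)+hi=8(94)=117
lo=0(23)+hi=7(87)=110
lo=0(23)+hi=6(81)=104
lo=0(23)+hi=5(71)=94
lo=0(23)+hi=4(60)=83
lo=1(26)+hi=4(60)=86

Yes: 26+60=86


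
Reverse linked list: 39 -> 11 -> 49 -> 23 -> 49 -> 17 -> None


Step 1: curr=39, set curr.next=prev(None) | reversed so far: 39
Step 2: curr=11, set curr.next=prev(39) | reversed so far: 11 -> 39
Step 3: curr=49, set curr.next=prev(11) | reversed so far: 49 -> 11 -> 39
Step 4: curr=23, set curr.next=prev(49) | reversed so far: 23 -> 49 -> 11 -> 39
Step 5: curr=49, set curr.next=prev(23) | reversed so far: 49 -> 23 -> 49 -> 11 -> 39
Step 6: curr=17, set curr.next=prev(49) | reversed so far: 17 -> 49 -> 23 -> 49 -> 11 -> 39

17 -> 49 -> 23 -> 49 -> 11 -> 39 -> None


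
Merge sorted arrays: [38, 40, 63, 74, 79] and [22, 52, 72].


Take 22 from B
Take 38 from A
Take 40 from A
Take 52 from B
Take 63 from A
Take 72 from B

Merged: [22, 38, 40, 52, 63, 72, 74, 79]


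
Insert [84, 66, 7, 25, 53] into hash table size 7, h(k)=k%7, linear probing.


Insert 84: h=0 -> slot 0
Insert 66: h=3 -> slot 3
Insert 7: h=0, 1 probes -> slot 1
Insert 25: h=4 -> slot 4
Insert 53: h=4, 1 probes -> slot 5

Table: [84, 7, None, 66, 25, 53, None]


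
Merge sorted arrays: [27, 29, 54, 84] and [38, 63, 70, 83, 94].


Take 27 from A
Take 29 from A
Take 38 from B
Take 54 from A
Take 63 from B
Take 70 from B
Take 83 from B
Take 84 from A

Merged: [27, 29, 38, 54, 63, 70, 83, 84, 94]


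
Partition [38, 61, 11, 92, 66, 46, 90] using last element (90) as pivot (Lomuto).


Pivot: 90
  38 <= 90: advance i (no swap)
  61 <= 90: advance i (no swap)
  11 <= 90: advance i (no swap)
  66 <= 90: swap -> [38, 61, 11, 66, 92, 46, 90]
  46 <= 90: swap -> [38, 61, 11, 66, 46, 92, 90]
Place pivot at 5: [38, 61, 11, 66, 46, 90, 92]

Partitioned: [38, 61, 11, 66, 46, 90, 92]


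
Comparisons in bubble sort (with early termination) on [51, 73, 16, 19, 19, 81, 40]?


Algorithm: bubble sort (with early termination)
Input: [51, 73, 16, 19, 19, 81, 40]
Sorted: [16, 19, 19, 40, 51, 73, 81]

18


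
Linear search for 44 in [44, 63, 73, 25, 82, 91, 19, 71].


i=0: 44==44 found!

Found at 0, 1 comps


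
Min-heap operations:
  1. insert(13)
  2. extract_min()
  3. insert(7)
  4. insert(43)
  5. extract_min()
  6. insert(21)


insert(13) -> [13]
extract_min()->13, []
insert(7) -> [7]
insert(43) -> [7, 43]
extract_min()->7, [43]
insert(21) -> [21, 43]

Final heap: [21, 43]


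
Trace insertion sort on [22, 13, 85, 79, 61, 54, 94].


Initial: [22, 13, 85, 79, 61, 54, 94]
Insert 13: [13, 22, 85, 79, 61, 54, 94]
Insert 85: [13, 22, 85, 79, 61, 54, 94]
Insert 79: [13, 22, 79, 85, 61, 54, 94]
Insert 61: [13, 22, 61, 79, 85, 54, 94]
Insert 54: [13, 22, 54, 61, 79, 85, 94]
Insert 94: [13, 22, 54, 61, 79, 85, 94]

Sorted: [13, 22, 54, 61, 79, 85, 94]


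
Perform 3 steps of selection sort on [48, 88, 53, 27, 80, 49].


Initial: [48, 88, 53, 27, 80, 49]
Step 1: min=27 at 3
  Swap: [27, 88, 53, 48, 80, 49]
Step 2: min=48 at 3
  Swap: [27, 48, 53, 88, 80, 49]
Step 3: min=49 at 5
  Swap: [27, 48, 49, 88, 80, 53]

After 3 steps: [27, 48, 49, 88, 80, 53]


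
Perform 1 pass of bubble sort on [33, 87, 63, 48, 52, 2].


Initial: [33, 87, 63, 48, 52, 2]
Pass 1: [33, 63, 48, 52, 2, 87] (4 swaps)

After 1 pass: [33, 63, 48, 52, 2, 87]


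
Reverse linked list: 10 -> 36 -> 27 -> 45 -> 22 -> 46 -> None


Step 1: curr=10, set curr.next=prev(None) | reversed so far: 10
Step 2: curr=36, set curr.next=prev(10) | reversed so far: 36 -> 10
Step 3: curr=27, set curr.next=prev(36) | reversed so far: 27 -> 36 -> 10
Step 4: curr=45, set curr.next=prev(27) | reversed so far: 45 -> 27 -> 36 -> 10
Step 5: curr=22, set curr.next=prev(45) | reversed so far: 22 -> 45 -> 27 -> 36 -> 10
Step 6: curr=46, set curr.next=prev(22) | reversed so far: 46 -> 22 -> 45 -> 27 -> 36 -> 10

46 -> 22 -> 45 -> 27 -> 36 -> 10 -> None


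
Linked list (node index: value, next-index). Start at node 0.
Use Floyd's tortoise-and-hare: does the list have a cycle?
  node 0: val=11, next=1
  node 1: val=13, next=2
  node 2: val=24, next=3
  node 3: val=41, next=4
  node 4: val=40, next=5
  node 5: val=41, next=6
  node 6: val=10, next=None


Floyd's tortoise (slow, +1) and hare (fast, +2):
  init: slow=0, fast=0
  step 1: slow=1, fast=2
  step 2: slow=2, fast=4
  step 3: slow=3, fast=6
  step 4: fast -> None, no cycle

Cycle: no


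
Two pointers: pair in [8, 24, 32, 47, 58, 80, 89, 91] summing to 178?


lo=0(8)+hi=7(91)=99
lo=1(24)+hi=7(91)=115
lo=2(32)+hi=7(91)=123
lo=3(47)+hi=7(91)=138
lo=4(58)+hi=7(91)=149
lo=5(80)+hi=7(91)=171
lo=6(89)+hi=7(91)=180

No pair found


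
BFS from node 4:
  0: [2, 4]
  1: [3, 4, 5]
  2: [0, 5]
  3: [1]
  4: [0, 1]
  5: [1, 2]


Visit 4, enqueue [0, 1]
Visit 0, enqueue [2]
Visit 1, enqueue [3, 5]
Visit 2, enqueue []
Visit 3, enqueue []
Visit 5, enqueue []

BFS order: [4, 0, 1, 2, 3, 5]


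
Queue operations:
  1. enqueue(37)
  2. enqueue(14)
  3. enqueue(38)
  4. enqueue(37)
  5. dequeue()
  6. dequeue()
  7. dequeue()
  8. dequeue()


enqueue(37) -> [37]
enqueue(14) -> [37, 14]
enqueue(38) -> [37, 14, 38]
enqueue(37) -> [37, 14, 38, 37]
dequeue()->37, [14, 38, 37]
dequeue()->14, [38, 37]
dequeue()->38, [37]
dequeue()->37, []

Final queue: []


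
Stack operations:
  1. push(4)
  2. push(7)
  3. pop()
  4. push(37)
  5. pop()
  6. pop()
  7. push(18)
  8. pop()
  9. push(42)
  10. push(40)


push(4) -> [4]
push(7) -> [4, 7]
pop()->7, [4]
push(37) -> [4, 37]
pop()->37, [4]
pop()->4, []
push(18) -> [18]
pop()->18, []
push(42) -> [42]
push(40) -> [42, 40]

Final stack: [42, 40]


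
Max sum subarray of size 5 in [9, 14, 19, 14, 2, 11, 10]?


[0:5]: 58
[1:6]: 60
[2:7]: 56

Max: 60 at [1:6]


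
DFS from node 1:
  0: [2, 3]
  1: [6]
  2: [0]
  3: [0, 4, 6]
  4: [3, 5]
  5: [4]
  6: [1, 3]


Visit 1, push [6]
Visit 6, push [3]
Visit 3, push [4, 0]
Visit 0, push [2]
Visit 2, push []
Visit 4, push [5]
Visit 5, push []

DFS order: [1, 6, 3, 0, 2, 4, 5]


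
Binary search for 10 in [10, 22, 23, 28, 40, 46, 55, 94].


Step 1: lo=0, hi=7, mid=3, val=28
Step 2: lo=0, hi=2, mid=1, val=22
Step 3: lo=0, hi=0, mid=0, val=10

Found at index 0


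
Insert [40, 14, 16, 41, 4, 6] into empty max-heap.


Insert 40: [40]
Insert 14: [40, 14]
Insert 16: [40, 14, 16]
Insert 41: [41, 40, 16, 14]
Insert 4: [41, 40, 16, 14, 4]
Insert 6: [41, 40, 16, 14, 4, 6]

Final heap: [41, 40, 16, 14, 4, 6]


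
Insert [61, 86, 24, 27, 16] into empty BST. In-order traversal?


Insert 61: root
Insert 86: R from 61
Insert 24: L from 61
Insert 27: L from 61 -> R from 24
Insert 16: L from 61 -> L from 24

In-order: [16, 24, 27, 61, 86]


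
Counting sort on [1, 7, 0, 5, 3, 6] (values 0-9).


Input: [1, 7, 0, 5, 3, 6]
Counts: [1, 1, 0, 1, 0, 1, 1, 1, 0, 0]

Sorted: [0, 1, 3, 5, 6, 7]


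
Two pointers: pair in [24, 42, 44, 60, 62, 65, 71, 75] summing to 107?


lo=0(24)+hi=7(75)=99
lo=1(42)+hi=7(75)=117
lo=1(42)+hi=6(71)=113
lo=1(42)+hi=5(65)=107

Yes: 42+65=107


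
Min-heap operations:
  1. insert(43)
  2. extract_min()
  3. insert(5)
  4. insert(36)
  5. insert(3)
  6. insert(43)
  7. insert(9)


insert(43) -> [43]
extract_min()->43, []
insert(5) -> [5]
insert(36) -> [5, 36]
insert(3) -> [3, 36, 5]
insert(43) -> [3, 36, 5, 43]
insert(9) -> [3, 9, 5, 43, 36]

Final heap: [3, 9, 5, 43, 36]


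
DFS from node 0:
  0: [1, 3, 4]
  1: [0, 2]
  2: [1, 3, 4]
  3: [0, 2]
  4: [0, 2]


Visit 0, push [4, 3, 1]
Visit 1, push [2]
Visit 2, push [4, 3]
Visit 3, push []
Visit 4, push []

DFS order: [0, 1, 2, 3, 4]


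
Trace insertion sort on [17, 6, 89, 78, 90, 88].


Initial: [17, 6, 89, 78, 90, 88]
Insert 6: [6, 17, 89, 78, 90, 88]
Insert 89: [6, 17, 89, 78, 90, 88]
Insert 78: [6, 17, 78, 89, 90, 88]
Insert 90: [6, 17, 78, 89, 90, 88]
Insert 88: [6, 17, 78, 88, 89, 90]

Sorted: [6, 17, 78, 88, 89, 90]


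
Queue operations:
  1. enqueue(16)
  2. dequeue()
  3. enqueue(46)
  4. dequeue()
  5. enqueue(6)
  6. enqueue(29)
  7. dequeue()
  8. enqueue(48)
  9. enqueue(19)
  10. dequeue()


enqueue(16) -> [16]
dequeue()->16, []
enqueue(46) -> [46]
dequeue()->46, []
enqueue(6) -> [6]
enqueue(29) -> [6, 29]
dequeue()->6, [29]
enqueue(48) -> [29, 48]
enqueue(19) -> [29, 48, 19]
dequeue()->29, [48, 19]

Final queue: [48, 19]


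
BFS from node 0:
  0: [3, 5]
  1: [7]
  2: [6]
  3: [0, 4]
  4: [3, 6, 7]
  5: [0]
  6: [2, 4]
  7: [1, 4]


Visit 0, enqueue [3, 5]
Visit 3, enqueue [4]
Visit 5, enqueue []
Visit 4, enqueue [6, 7]
Visit 6, enqueue [2]
Visit 7, enqueue [1]
Visit 2, enqueue []
Visit 1, enqueue []

BFS order: [0, 3, 5, 4, 6, 7, 2, 1]


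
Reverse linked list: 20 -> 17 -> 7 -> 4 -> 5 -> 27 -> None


Step 1: curr=20, set curr.next=prev(None) | reversed so far: 20
Step 2: curr=17, set curr.next=prev(20) | reversed so far: 17 -> 20
Step 3: curr=7, set curr.next=prev(17) | reversed so far: 7 -> 17 -> 20
Step 4: curr=4, set curr.next=prev(7) | reversed so far: 4 -> 7 -> 17 -> 20
Step 5: curr=5, set curr.next=prev(4) | reversed so far: 5 -> 4 -> 7 -> 17 -> 20
Step 6: curr=27, set curr.next=prev(5) | reversed so far: 27 -> 5 -> 4 -> 7 -> 17 -> 20

27 -> 5 -> 4 -> 7 -> 17 -> 20 -> None


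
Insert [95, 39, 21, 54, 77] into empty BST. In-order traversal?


Insert 95: root
Insert 39: L from 95
Insert 21: L from 95 -> L from 39
Insert 54: L from 95 -> R from 39
Insert 77: L from 95 -> R from 39 -> R from 54

In-order: [21, 39, 54, 77, 95]


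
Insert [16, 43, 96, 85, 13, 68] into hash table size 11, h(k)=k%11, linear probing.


Insert 16: h=5 -> slot 5
Insert 43: h=10 -> slot 10
Insert 96: h=8 -> slot 8
Insert 85: h=8, 1 probes -> slot 9
Insert 13: h=2 -> slot 2
Insert 68: h=2, 1 probes -> slot 3

Table: [None, None, 13, 68, None, 16, None, None, 96, 85, 43]


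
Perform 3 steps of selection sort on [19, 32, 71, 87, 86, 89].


Initial: [19, 32, 71, 87, 86, 89]
Step 1: min=19 at 0
  Swap: [19, 32, 71, 87, 86, 89]
Step 2: min=32 at 1
  Swap: [19, 32, 71, 87, 86, 89]
Step 3: min=71 at 2
  Swap: [19, 32, 71, 87, 86, 89]

After 3 steps: [19, 32, 71, 87, 86, 89]


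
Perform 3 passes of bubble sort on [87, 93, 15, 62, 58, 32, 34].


Initial: [87, 93, 15, 62, 58, 32, 34]
Pass 1: [87, 15, 62, 58, 32, 34, 93] (5 swaps)
Pass 2: [15, 62, 58, 32, 34, 87, 93] (5 swaps)
Pass 3: [15, 58, 32, 34, 62, 87, 93] (3 swaps)

After 3 passes: [15, 58, 32, 34, 62, 87, 93]


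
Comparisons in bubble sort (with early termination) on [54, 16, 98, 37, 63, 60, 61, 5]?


Algorithm: bubble sort (with early termination)
Input: [54, 16, 98, 37, 63, 60, 61, 5]
Sorted: [5, 16, 37, 54, 60, 61, 63, 98]

28


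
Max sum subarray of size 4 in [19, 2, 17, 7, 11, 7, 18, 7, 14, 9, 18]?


[0:4]: 45
[1:5]: 37
[2:6]: 42
[3:7]: 43
[4:8]: 43
[5:9]: 46
[6:10]: 48
[7:11]: 48

Max: 48 at [6:10]


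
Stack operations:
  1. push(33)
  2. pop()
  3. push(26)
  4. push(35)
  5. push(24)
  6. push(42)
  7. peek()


push(33) -> [33]
pop()->33, []
push(26) -> [26]
push(35) -> [26, 35]
push(24) -> [26, 35, 24]
push(42) -> [26, 35, 24, 42]
peek()->42

Final stack: [26, 35, 24, 42]


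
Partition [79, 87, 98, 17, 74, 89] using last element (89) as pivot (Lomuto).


Pivot: 89
  79 <= 89: advance i (no swap)
  87 <= 89: advance i (no swap)
  17 <= 89: swap -> [79, 87, 17, 98, 74, 89]
  74 <= 89: swap -> [79, 87, 17, 74, 98, 89]
Place pivot at 4: [79, 87, 17, 74, 89, 98]

Partitioned: [79, 87, 17, 74, 89, 98]


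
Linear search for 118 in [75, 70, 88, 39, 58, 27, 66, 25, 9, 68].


i=0: 75!=118
i=1: 70!=118
i=2: 88!=118
i=3: 39!=118
i=4: 58!=118
i=5: 27!=118
i=6: 66!=118
i=7: 25!=118
i=8: 9!=118
i=9: 68!=118

Not found, 10 comps


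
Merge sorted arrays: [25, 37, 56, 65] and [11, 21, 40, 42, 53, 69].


Take 11 from B
Take 21 from B
Take 25 from A
Take 37 from A
Take 40 from B
Take 42 from B
Take 53 from B
Take 56 from A
Take 65 from A

Merged: [11, 21, 25, 37, 40, 42, 53, 56, 65, 69]


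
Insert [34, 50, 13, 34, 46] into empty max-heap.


Insert 34: [34]
Insert 50: [50, 34]
Insert 13: [50, 34, 13]
Insert 34: [50, 34, 13, 34]
Insert 46: [50, 46, 13, 34, 34]

Final heap: [50, 46, 13, 34, 34]


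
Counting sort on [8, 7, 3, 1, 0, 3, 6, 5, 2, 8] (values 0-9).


Input: [8, 7, 3, 1, 0, 3, 6, 5, 2, 8]
Counts: [1, 1, 1, 2, 0, 1, 1, 1, 2, 0]

Sorted: [0, 1, 2, 3, 3, 5, 6, 7, 8, 8]


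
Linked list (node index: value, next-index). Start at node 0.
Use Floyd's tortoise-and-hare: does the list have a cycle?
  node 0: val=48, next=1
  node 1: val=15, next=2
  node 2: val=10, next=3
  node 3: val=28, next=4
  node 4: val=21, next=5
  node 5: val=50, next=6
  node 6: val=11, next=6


Floyd's tortoise (slow, +1) and hare (fast, +2):
  init: slow=0, fast=0
  step 1: slow=1, fast=2
  step 2: slow=2, fast=4
  step 3: slow=3, fast=6
  step 4: slow=4, fast=6
  step 5: slow=5, fast=6
  step 6: slow=6, fast=6
  slow == fast at node 6: cycle detected

Cycle: yes


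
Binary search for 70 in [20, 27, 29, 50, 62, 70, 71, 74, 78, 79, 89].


Step 1: lo=0, hi=10, mid=5, val=70

Found at index 5


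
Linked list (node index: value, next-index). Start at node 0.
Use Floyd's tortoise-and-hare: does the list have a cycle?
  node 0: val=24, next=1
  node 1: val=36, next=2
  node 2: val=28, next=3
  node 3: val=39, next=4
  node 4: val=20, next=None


Floyd's tortoise (slow, +1) and hare (fast, +2):
  init: slow=0, fast=0
  step 1: slow=1, fast=2
  step 2: slow=2, fast=4
  step 3: fast -> None, no cycle

Cycle: no


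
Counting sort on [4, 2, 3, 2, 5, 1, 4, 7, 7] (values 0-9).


Input: [4, 2, 3, 2, 5, 1, 4, 7, 7]
Counts: [0, 1, 2, 1, 2, 1, 0, 2, 0, 0]

Sorted: [1, 2, 2, 3, 4, 4, 5, 7, 7]


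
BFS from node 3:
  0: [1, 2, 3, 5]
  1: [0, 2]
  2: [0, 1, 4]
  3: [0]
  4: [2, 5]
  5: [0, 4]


Visit 3, enqueue [0]
Visit 0, enqueue [1, 2, 5]
Visit 1, enqueue []
Visit 2, enqueue [4]
Visit 5, enqueue []
Visit 4, enqueue []

BFS order: [3, 0, 1, 2, 5, 4]


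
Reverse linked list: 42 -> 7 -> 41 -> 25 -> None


Step 1: curr=42, set curr.next=prev(None) | reversed so far: 42
Step 2: curr=7, set curr.next=prev(42) | reversed so far: 7 -> 42
Step 3: curr=41, set curr.next=prev(7) | reversed so far: 41 -> 7 -> 42
Step 4: curr=25, set curr.next=prev(41) | reversed so far: 25 -> 41 -> 7 -> 42

25 -> 41 -> 7 -> 42 -> None


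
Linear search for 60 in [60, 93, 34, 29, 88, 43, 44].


i=0: 60==60 found!

Found at 0, 1 comps


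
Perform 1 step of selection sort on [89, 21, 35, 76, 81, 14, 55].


Initial: [89, 21, 35, 76, 81, 14, 55]
Step 1: min=14 at 5
  Swap: [14, 21, 35, 76, 81, 89, 55]

After 1 step: [14, 21, 35, 76, 81, 89, 55]


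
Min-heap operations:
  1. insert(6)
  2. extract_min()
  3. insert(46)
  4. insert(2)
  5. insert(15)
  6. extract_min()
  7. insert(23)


insert(6) -> [6]
extract_min()->6, []
insert(46) -> [46]
insert(2) -> [2, 46]
insert(15) -> [2, 46, 15]
extract_min()->2, [15, 46]
insert(23) -> [15, 46, 23]

Final heap: [15, 46, 23]


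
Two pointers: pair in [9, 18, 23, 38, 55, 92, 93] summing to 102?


lo=0(9)+hi=6(93)=102

Yes: 9+93=102


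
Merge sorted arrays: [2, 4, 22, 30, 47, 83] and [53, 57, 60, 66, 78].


Take 2 from A
Take 4 from A
Take 22 from A
Take 30 from A
Take 47 from A
Take 53 from B
Take 57 from B
Take 60 from B
Take 66 from B
Take 78 from B

Merged: [2, 4, 22, 30, 47, 53, 57, 60, 66, 78, 83]


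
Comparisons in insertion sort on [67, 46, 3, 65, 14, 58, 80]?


Algorithm: insertion sort
Input: [67, 46, 3, 65, 14, 58, 80]
Sorted: [3, 14, 46, 58, 65, 67, 80]

13


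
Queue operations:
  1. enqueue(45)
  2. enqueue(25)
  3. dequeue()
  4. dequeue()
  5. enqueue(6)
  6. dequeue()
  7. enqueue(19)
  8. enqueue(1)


enqueue(45) -> [45]
enqueue(25) -> [45, 25]
dequeue()->45, [25]
dequeue()->25, []
enqueue(6) -> [6]
dequeue()->6, []
enqueue(19) -> [19]
enqueue(1) -> [19, 1]

Final queue: [19, 1]


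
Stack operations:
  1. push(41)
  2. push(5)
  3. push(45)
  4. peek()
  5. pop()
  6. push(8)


push(41) -> [41]
push(5) -> [41, 5]
push(45) -> [41, 5, 45]
peek()->45
pop()->45, [41, 5]
push(8) -> [41, 5, 8]

Final stack: [41, 5, 8]


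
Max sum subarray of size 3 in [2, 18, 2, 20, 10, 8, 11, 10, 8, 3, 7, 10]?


[0:3]: 22
[1:4]: 40
[2:5]: 32
[3:6]: 38
[4:7]: 29
[5:8]: 29
[6:9]: 29
[7:10]: 21
[8:11]: 18
[9:12]: 20

Max: 40 at [1:4]


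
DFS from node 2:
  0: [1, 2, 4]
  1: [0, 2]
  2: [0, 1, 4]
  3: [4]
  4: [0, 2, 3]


Visit 2, push [4, 1, 0]
Visit 0, push [4, 1]
Visit 1, push []
Visit 4, push [3]
Visit 3, push []

DFS order: [2, 0, 1, 4, 3]


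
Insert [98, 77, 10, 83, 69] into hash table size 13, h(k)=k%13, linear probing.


Insert 98: h=7 -> slot 7
Insert 77: h=12 -> slot 12
Insert 10: h=10 -> slot 10
Insert 83: h=5 -> slot 5
Insert 69: h=4 -> slot 4

Table: [None, None, None, None, 69, 83, None, 98, None, None, 10, None, 77]


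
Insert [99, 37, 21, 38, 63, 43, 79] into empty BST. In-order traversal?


Insert 99: root
Insert 37: L from 99
Insert 21: L from 99 -> L from 37
Insert 38: L from 99 -> R from 37
Insert 63: L from 99 -> R from 37 -> R from 38
Insert 43: L from 99 -> R from 37 -> R from 38 -> L from 63
Insert 79: L from 99 -> R from 37 -> R from 38 -> R from 63

In-order: [21, 37, 38, 43, 63, 79, 99]


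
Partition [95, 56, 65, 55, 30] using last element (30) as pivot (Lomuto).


Pivot: 30
Place pivot at 0: [30, 56, 65, 55, 95]

Partitioned: [30, 56, 65, 55, 95]


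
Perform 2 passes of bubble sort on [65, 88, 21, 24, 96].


Initial: [65, 88, 21, 24, 96]
Pass 1: [65, 21, 24, 88, 96] (2 swaps)
Pass 2: [21, 24, 65, 88, 96] (2 swaps)

After 2 passes: [21, 24, 65, 88, 96]


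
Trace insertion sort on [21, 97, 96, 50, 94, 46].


Initial: [21, 97, 96, 50, 94, 46]
Insert 97: [21, 97, 96, 50, 94, 46]
Insert 96: [21, 96, 97, 50, 94, 46]
Insert 50: [21, 50, 96, 97, 94, 46]
Insert 94: [21, 50, 94, 96, 97, 46]
Insert 46: [21, 46, 50, 94, 96, 97]

Sorted: [21, 46, 50, 94, 96, 97]


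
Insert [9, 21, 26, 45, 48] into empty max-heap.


Insert 9: [9]
Insert 21: [21, 9]
Insert 26: [26, 9, 21]
Insert 45: [45, 26, 21, 9]
Insert 48: [48, 45, 21, 9, 26]

Final heap: [48, 45, 21, 9, 26]


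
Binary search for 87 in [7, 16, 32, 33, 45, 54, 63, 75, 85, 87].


Step 1: lo=0, hi=9, mid=4, val=45
Step 2: lo=5, hi=9, mid=7, val=75
Step 3: lo=8, hi=9, mid=8, val=85
Step 4: lo=9, hi=9, mid=9, val=87

Found at index 9


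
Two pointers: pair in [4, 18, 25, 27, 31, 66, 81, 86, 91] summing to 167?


lo=0(4)+hi=8(91)=95
lo=1(18)+hi=8(91)=109
lo=2(25)+hi=8(91)=116
lo=3(27)+hi=8(91)=118
lo=4(31)+hi=8(91)=122
lo=5(66)+hi=8(91)=157
lo=6(81)+hi=8(91)=172
lo=6(81)+hi=7(86)=167

Yes: 81+86=167


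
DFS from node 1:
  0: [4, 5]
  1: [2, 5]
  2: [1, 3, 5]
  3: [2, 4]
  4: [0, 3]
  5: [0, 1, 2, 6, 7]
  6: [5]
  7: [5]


Visit 1, push [5, 2]
Visit 2, push [5, 3]
Visit 3, push [4]
Visit 4, push [0]
Visit 0, push [5]
Visit 5, push [7, 6]
Visit 6, push []
Visit 7, push []

DFS order: [1, 2, 3, 4, 0, 5, 6, 7]


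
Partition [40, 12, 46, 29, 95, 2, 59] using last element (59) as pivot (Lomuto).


Pivot: 59
  40 <= 59: advance i (no swap)
  12 <= 59: advance i (no swap)
  46 <= 59: advance i (no swap)
  29 <= 59: advance i (no swap)
  2 <= 59: swap -> [40, 12, 46, 29, 2, 95, 59]
Place pivot at 5: [40, 12, 46, 29, 2, 59, 95]

Partitioned: [40, 12, 46, 29, 2, 59, 95]


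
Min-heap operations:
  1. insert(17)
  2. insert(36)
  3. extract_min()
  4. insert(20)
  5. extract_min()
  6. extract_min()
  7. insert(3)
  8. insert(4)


insert(17) -> [17]
insert(36) -> [17, 36]
extract_min()->17, [36]
insert(20) -> [20, 36]
extract_min()->20, [36]
extract_min()->36, []
insert(3) -> [3]
insert(4) -> [3, 4]

Final heap: [3, 4]


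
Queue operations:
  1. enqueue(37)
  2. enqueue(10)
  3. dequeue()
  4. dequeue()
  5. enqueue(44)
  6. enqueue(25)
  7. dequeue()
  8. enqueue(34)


enqueue(37) -> [37]
enqueue(10) -> [37, 10]
dequeue()->37, [10]
dequeue()->10, []
enqueue(44) -> [44]
enqueue(25) -> [44, 25]
dequeue()->44, [25]
enqueue(34) -> [25, 34]

Final queue: [25, 34]


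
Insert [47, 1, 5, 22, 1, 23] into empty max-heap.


Insert 47: [47]
Insert 1: [47, 1]
Insert 5: [47, 1, 5]
Insert 22: [47, 22, 5, 1]
Insert 1: [47, 22, 5, 1, 1]
Insert 23: [47, 22, 23, 1, 1, 5]

Final heap: [47, 22, 23, 1, 1, 5]


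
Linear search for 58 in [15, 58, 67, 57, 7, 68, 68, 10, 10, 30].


i=0: 15!=58
i=1: 58==58 found!

Found at 1, 2 comps


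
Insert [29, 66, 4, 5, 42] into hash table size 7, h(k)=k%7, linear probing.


Insert 29: h=1 -> slot 1
Insert 66: h=3 -> slot 3
Insert 4: h=4 -> slot 4
Insert 5: h=5 -> slot 5
Insert 42: h=0 -> slot 0

Table: [42, 29, None, 66, 4, 5, None]


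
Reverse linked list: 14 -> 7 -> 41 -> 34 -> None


Step 1: curr=14, set curr.next=prev(None) | reversed so far: 14
Step 2: curr=7, set curr.next=prev(14) | reversed so far: 7 -> 14
Step 3: curr=41, set curr.next=prev(7) | reversed so far: 41 -> 7 -> 14
Step 4: curr=34, set curr.next=prev(41) | reversed so far: 34 -> 41 -> 7 -> 14

34 -> 41 -> 7 -> 14 -> None


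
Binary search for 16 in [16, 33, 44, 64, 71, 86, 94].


Step 1: lo=0, hi=6, mid=3, val=64
Step 2: lo=0, hi=2, mid=1, val=33
Step 3: lo=0, hi=0, mid=0, val=16

Found at index 0


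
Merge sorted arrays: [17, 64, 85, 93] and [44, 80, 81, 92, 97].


Take 17 from A
Take 44 from B
Take 64 from A
Take 80 from B
Take 81 from B
Take 85 from A
Take 92 from B
Take 93 from A

Merged: [17, 44, 64, 80, 81, 85, 92, 93, 97]


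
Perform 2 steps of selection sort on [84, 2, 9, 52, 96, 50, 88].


Initial: [84, 2, 9, 52, 96, 50, 88]
Step 1: min=2 at 1
  Swap: [2, 84, 9, 52, 96, 50, 88]
Step 2: min=9 at 2
  Swap: [2, 9, 84, 52, 96, 50, 88]

After 2 steps: [2, 9, 84, 52, 96, 50, 88]


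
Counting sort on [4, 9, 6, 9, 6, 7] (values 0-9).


Input: [4, 9, 6, 9, 6, 7]
Counts: [0, 0, 0, 0, 1, 0, 2, 1, 0, 2]

Sorted: [4, 6, 6, 7, 9, 9]


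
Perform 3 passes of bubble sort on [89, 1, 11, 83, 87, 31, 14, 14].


Initial: [89, 1, 11, 83, 87, 31, 14, 14]
Pass 1: [1, 11, 83, 87, 31, 14, 14, 89] (7 swaps)
Pass 2: [1, 11, 83, 31, 14, 14, 87, 89] (3 swaps)
Pass 3: [1, 11, 31, 14, 14, 83, 87, 89] (3 swaps)

After 3 passes: [1, 11, 31, 14, 14, 83, 87, 89]


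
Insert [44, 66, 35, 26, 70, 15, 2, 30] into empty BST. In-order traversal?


Insert 44: root
Insert 66: R from 44
Insert 35: L from 44
Insert 26: L from 44 -> L from 35
Insert 70: R from 44 -> R from 66
Insert 15: L from 44 -> L from 35 -> L from 26
Insert 2: L from 44 -> L from 35 -> L from 26 -> L from 15
Insert 30: L from 44 -> L from 35 -> R from 26

In-order: [2, 15, 26, 30, 35, 44, 66, 70]


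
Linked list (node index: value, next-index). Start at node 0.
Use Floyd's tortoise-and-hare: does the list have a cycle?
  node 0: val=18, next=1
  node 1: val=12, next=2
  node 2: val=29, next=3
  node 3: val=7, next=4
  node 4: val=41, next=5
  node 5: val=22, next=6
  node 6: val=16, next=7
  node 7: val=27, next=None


Floyd's tortoise (slow, +1) and hare (fast, +2):
  init: slow=0, fast=0
  step 1: slow=1, fast=2
  step 2: slow=2, fast=4
  step 3: slow=3, fast=6
  step 4: fast 6->7->None, no cycle

Cycle: no


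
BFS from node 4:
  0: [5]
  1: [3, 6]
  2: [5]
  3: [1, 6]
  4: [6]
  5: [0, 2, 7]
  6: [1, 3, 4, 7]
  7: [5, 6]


Visit 4, enqueue [6]
Visit 6, enqueue [1, 3, 7]
Visit 1, enqueue []
Visit 3, enqueue []
Visit 7, enqueue [5]
Visit 5, enqueue [0, 2]
Visit 0, enqueue []
Visit 2, enqueue []

BFS order: [4, 6, 1, 3, 7, 5, 0, 2]


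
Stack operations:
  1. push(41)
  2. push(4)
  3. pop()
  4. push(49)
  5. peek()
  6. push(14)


push(41) -> [41]
push(4) -> [41, 4]
pop()->4, [41]
push(49) -> [41, 49]
peek()->49
push(14) -> [41, 49, 14]

Final stack: [41, 49, 14]


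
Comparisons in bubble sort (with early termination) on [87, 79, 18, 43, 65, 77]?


Algorithm: bubble sort (with early termination)
Input: [87, 79, 18, 43, 65, 77]
Sorted: [18, 43, 65, 77, 79, 87]

12


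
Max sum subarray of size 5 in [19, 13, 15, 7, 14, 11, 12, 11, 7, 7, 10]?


[0:5]: 68
[1:6]: 60
[2:7]: 59
[3:8]: 55
[4:9]: 55
[5:10]: 48
[6:11]: 47

Max: 68 at [0:5]


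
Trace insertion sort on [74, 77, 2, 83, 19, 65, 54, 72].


Initial: [74, 77, 2, 83, 19, 65, 54, 72]
Insert 77: [74, 77, 2, 83, 19, 65, 54, 72]
Insert 2: [2, 74, 77, 83, 19, 65, 54, 72]
Insert 83: [2, 74, 77, 83, 19, 65, 54, 72]
Insert 19: [2, 19, 74, 77, 83, 65, 54, 72]
Insert 65: [2, 19, 65, 74, 77, 83, 54, 72]
Insert 54: [2, 19, 54, 65, 74, 77, 83, 72]
Insert 72: [2, 19, 54, 65, 72, 74, 77, 83]

Sorted: [2, 19, 54, 65, 72, 74, 77, 83]


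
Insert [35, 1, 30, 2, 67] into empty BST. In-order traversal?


Insert 35: root
Insert 1: L from 35
Insert 30: L from 35 -> R from 1
Insert 2: L from 35 -> R from 1 -> L from 30
Insert 67: R from 35

In-order: [1, 2, 30, 35, 67]


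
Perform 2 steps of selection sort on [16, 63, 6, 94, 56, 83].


Initial: [16, 63, 6, 94, 56, 83]
Step 1: min=6 at 2
  Swap: [6, 63, 16, 94, 56, 83]
Step 2: min=16 at 2
  Swap: [6, 16, 63, 94, 56, 83]

After 2 steps: [6, 16, 63, 94, 56, 83]


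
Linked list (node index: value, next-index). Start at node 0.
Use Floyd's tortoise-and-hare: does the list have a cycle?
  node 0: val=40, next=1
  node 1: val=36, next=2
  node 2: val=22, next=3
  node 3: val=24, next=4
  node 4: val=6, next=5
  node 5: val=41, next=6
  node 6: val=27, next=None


Floyd's tortoise (slow, +1) and hare (fast, +2):
  init: slow=0, fast=0
  step 1: slow=1, fast=2
  step 2: slow=2, fast=4
  step 3: slow=3, fast=6
  step 4: fast -> None, no cycle

Cycle: no


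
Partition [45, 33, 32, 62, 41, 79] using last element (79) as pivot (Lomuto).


Pivot: 79
  45 <= 79: advance i (no swap)
  33 <= 79: advance i (no swap)
  32 <= 79: advance i (no swap)
  62 <= 79: advance i (no swap)
  41 <= 79: advance i (no swap)
Place pivot at 5: [45, 33, 32, 62, 41, 79]

Partitioned: [45, 33, 32, 62, 41, 79]


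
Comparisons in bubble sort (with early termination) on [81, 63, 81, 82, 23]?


Algorithm: bubble sort (with early termination)
Input: [81, 63, 81, 82, 23]
Sorted: [23, 63, 81, 81, 82]

10


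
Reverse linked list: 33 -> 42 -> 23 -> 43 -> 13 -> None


Step 1: curr=33, set curr.next=prev(None) | reversed so far: 33
Step 2: curr=42, set curr.next=prev(33) | reversed so far: 42 -> 33
Step 3: curr=23, set curr.next=prev(42) | reversed so far: 23 -> 42 -> 33
Step 4: curr=43, set curr.next=prev(23) | reversed so far: 43 -> 23 -> 42 -> 33
Step 5: curr=13, set curr.next=prev(43) | reversed so far: 13 -> 43 -> 23 -> 42 -> 33

13 -> 43 -> 23 -> 42 -> 33 -> None


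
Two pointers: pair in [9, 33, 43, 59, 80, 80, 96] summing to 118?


lo=0(9)+hi=6(96)=105
lo=1(33)+hi=6(96)=129
lo=1(33)+hi=5(80)=113
lo=2(43)+hi=5(80)=123
lo=2(43)+hi=4(80)=123
lo=2(43)+hi=3(59)=102

No pair found


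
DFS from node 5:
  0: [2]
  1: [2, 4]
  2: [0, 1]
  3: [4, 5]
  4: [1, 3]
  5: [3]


Visit 5, push [3]
Visit 3, push [4]
Visit 4, push [1]
Visit 1, push [2]
Visit 2, push [0]
Visit 0, push []

DFS order: [5, 3, 4, 1, 2, 0]


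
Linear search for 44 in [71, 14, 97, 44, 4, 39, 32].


i=0: 71!=44
i=1: 14!=44
i=2: 97!=44
i=3: 44==44 found!

Found at 3, 4 comps


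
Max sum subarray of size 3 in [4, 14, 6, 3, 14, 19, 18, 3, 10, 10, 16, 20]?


[0:3]: 24
[1:4]: 23
[2:5]: 23
[3:6]: 36
[4:7]: 51
[5:8]: 40
[6:9]: 31
[7:10]: 23
[8:11]: 36
[9:12]: 46

Max: 51 at [4:7]


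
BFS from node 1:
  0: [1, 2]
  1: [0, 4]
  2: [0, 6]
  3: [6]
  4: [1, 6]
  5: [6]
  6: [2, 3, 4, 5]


Visit 1, enqueue [0, 4]
Visit 0, enqueue [2]
Visit 4, enqueue [6]
Visit 2, enqueue []
Visit 6, enqueue [3, 5]
Visit 3, enqueue []
Visit 5, enqueue []

BFS order: [1, 0, 4, 2, 6, 3, 5]


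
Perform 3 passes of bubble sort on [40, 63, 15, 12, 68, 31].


Initial: [40, 63, 15, 12, 68, 31]
Pass 1: [40, 15, 12, 63, 31, 68] (3 swaps)
Pass 2: [15, 12, 40, 31, 63, 68] (3 swaps)
Pass 3: [12, 15, 31, 40, 63, 68] (2 swaps)

After 3 passes: [12, 15, 31, 40, 63, 68]


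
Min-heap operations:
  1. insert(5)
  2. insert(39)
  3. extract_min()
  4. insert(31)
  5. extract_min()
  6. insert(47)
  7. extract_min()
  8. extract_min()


insert(5) -> [5]
insert(39) -> [5, 39]
extract_min()->5, [39]
insert(31) -> [31, 39]
extract_min()->31, [39]
insert(47) -> [39, 47]
extract_min()->39, [47]
extract_min()->47, []

Final heap: []


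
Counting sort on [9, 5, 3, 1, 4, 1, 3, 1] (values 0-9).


Input: [9, 5, 3, 1, 4, 1, 3, 1]
Counts: [0, 3, 0, 2, 1, 1, 0, 0, 0, 1]

Sorted: [1, 1, 1, 3, 3, 4, 5, 9]


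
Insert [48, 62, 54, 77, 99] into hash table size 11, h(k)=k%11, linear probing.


Insert 48: h=4 -> slot 4
Insert 62: h=7 -> slot 7
Insert 54: h=10 -> slot 10
Insert 77: h=0 -> slot 0
Insert 99: h=0, 1 probes -> slot 1

Table: [77, 99, None, None, 48, None, None, 62, None, None, 54]


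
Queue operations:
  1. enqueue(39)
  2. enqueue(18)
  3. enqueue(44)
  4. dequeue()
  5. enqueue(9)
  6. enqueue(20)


enqueue(39) -> [39]
enqueue(18) -> [39, 18]
enqueue(44) -> [39, 18, 44]
dequeue()->39, [18, 44]
enqueue(9) -> [18, 44, 9]
enqueue(20) -> [18, 44, 9, 20]

Final queue: [18, 44, 9, 20]


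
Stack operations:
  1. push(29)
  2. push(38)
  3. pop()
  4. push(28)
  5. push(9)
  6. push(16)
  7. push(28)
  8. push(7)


push(29) -> [29]
push(38) -> [29, 38]
pop()->38, [29]
push(28) -> [29, 28]
push(9) -> [29, 28, 9]
push(16) -> [29, 28, 9, 16]
push(28) -> [29, 28, 9, 16, 28]
push(7) -> [29, 28, 9, 16, 28, 7]

Final stack: [29, 28, 9, 16, 28, 7]


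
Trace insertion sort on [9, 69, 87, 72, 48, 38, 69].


Initial: [9, 69, 87, 72, 48, 38, 69]
Insert 69: [9, 69, 87, 72, 48, 38, 69]
Insert 87: [9, 69, 87, 72, 48, 38, 69]
Insert 72: [9, 69, 72, 87, 48, 38, 69]
Insert 48: [9, 48, 69, 72, 87, 38, 69]
Insert 38: [9, 38, 48, 69, 72, 87, 69]
Insert 69: [9, 38, 48, 69, 69, 72, 87]

Sorted: [9, 38, 48, 69, 69, 72, 87]


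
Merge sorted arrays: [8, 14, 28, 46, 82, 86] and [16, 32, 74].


Take 8 from A
Take 14 from A
Take 16 from B
Take 28 from A
Take 32 from B
Take 46 from A
Take 74 from B

Merged: [8, 14, 16, 28, 32, 46, 74, 82, 86]


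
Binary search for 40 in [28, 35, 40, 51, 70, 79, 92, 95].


Step 1: lo=0, hi=7, mid=3, val=51
Step 2: lo=0, hi=2, mid=1, val=35
Step 3: lo=2, hi=2, mid=2, val=40

Found at index 2


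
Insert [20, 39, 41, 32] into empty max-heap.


Insert 20: [20]
Insert 39: [39, 20]
Insert 41: [41, 20, 39]
Insert 32: [41, 32, 39, 20]

Final heap: [41, 32, 39, 20]


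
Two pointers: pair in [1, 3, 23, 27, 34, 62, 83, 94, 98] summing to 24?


lo=0(1)+hi=8(98)=99
lo=0(1)+hi=7(94)=95
lo=0(1)+hi=6(83)=84
lo=0(1)+hi=5(62)=63
lo=0(1)+hi=4(34)=35
lo=0(1)+hi=3(27)=28
lo=0(1)+hi=2(23)=24

Yes: 1+23=24


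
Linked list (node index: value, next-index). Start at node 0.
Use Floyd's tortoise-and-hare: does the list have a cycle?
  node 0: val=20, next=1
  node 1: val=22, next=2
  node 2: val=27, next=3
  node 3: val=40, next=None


Floyd's tortoise (slow, +1) and hare (fast, +2):
  init: slow=0, fast=0
  step 1: slow=1, fast=2
  step 2: fast 2->3->None, no cycle

Cycle: no


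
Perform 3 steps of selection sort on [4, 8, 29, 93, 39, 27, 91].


Initial: [4, 8, 29, 93, 39, 27, 91]
Step 1: min=4 at 0
  Swap: [4, 8, 29, 93, 39, 27, 91]
Step 2: min=8 at 1
  Swap: [4, 8, 29, 93, 39, 27, 91]
Step 3: min=27 at 5
  Swap: [4, 8, 27, 93, 39, 29, 91]

After 3 steps: [4, 8, 27, 93, 39, 29, 91]


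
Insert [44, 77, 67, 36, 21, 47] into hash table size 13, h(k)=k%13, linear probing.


Insert 44: h=5 -> slot 5
Insert 77: h=12 -> slot 12
Insert 67: h=2 -> slot 2
Insert 36: h=10 -> slot 10
Insert 21: h=8 -> slot 8
Insert 47: h=8, 1 probes -> slot 9

Table: [None, None, 67, None, None, 44, None, None, 21, 47, 36, None, 77]


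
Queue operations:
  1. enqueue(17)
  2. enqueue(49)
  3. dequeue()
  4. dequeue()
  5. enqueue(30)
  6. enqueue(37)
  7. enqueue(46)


enqueue(17) -> [17]
enqueue(49) -> [17, 49]
dequeue()->17, [49]
dequeue()->49, []
enqueue(30) -> [30]
enqueue(37) -> [30, 37]
enqueue(46) -> [30, 37, 46]

Final queue: [30, 37, 46]


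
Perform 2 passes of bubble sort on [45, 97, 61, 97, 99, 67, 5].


Initial: [45, 97, 61, 97, 99, 67, 5]
Pass 1: [45, 61, 97, 97, 67, 5, 99] (3 swaps)
Pass 2: [45, 61, 97, 67, 5, 97, 99] (2 swaps)

After 2 passes: [45, 61, 97, 67, 5, 97, 99]


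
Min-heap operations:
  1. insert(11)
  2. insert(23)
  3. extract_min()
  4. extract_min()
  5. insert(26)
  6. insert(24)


insert(11) -> [11]
insert(23) -> [11, 23]
extract_min()->11, [23]
extract_min()->23, []
insert(26) -> [26]
insert(24) -> [24, 26]

Final heap: [24, 26]


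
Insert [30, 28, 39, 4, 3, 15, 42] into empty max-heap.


Insert 30: [30]
Insert 28: [30, 28]
Insert 39: [39, 28, 30]
Insert 4: [39, 28, 30, 4]
Insert 3: [39, 28, 30, 4, 3]
Insert 15: [39, 28, 30, 4, 3, 15]
Insert 42: [42, 28, 39, 4, 3, 15, 30]

Final heap: [42, 28, 39, 4, 3, 15, 30]


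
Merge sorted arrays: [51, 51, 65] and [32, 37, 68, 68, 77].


Take 32 from B
Take 37 from B
Take 51 from A
Take 51 from A
Take 65 from A

Merged: [32, 37, 51, 51, 65, 68, 68, 77]


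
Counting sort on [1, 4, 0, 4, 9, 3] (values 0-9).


Input: [1, 4, 0, 4, 9, 3]
Counts: [1, 1, 0, 1, 2, 0, 0, 0, 0, 1]

Sorted: [0, 1, 3, 4, 4, 9]


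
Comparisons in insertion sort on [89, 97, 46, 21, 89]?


Algorithm: insertion sort
Input: [89, 97, 46, 21, 89]
Sorted: [21, 46, 89, 89, 97]

8


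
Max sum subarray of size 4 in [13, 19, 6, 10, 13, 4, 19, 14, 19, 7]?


[0:4]: 48
[1:5]: 48
[2:6]: 33
[3:7]: 46
[4:8]: 50
[5:9]: 56
[6:10]: 59

Max: 59 at [6:10]


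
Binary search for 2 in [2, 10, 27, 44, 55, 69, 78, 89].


Step 1: lo=0, hi=7, mid=3, val=44
Step 2: lo=0, hi=2, mid=1, val=10
Step 3: lo=0, hi=0, mid=0, val=2

Found at index 0


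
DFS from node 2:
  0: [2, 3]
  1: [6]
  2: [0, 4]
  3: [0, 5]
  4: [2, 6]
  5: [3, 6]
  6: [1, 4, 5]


Visit 2, push [4, 0]
Visit 0, push [3]
Visit 3, push [5]
Visit 5, push [6]
Visit 6, push [4, 1]
Visit 1, push []
Visit 4, push []

DFS order: [2, 0, 3, 5, 6, 1, 4]


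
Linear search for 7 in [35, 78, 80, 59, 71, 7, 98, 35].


i=0: 35!=7
i=1: 78!=7
i=2: 80!=7
i=3: 59!=7
i=4: 71!=7
i=5: 7==7 found!

Found at 5, 6 comps


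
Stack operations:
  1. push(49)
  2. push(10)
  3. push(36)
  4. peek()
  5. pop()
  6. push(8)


push(49) -> [49]
push(10) -> [49, 10]
push(36) -> [49, 10, 36]
peek()->36
pop()->36, [49, 10]
push(8) -> [49, 10, 8]

Final stack: [49, 10, 8]


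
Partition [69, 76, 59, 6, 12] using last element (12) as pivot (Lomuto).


Pivot: 12
  6 <= 12: swap -> [6, 76, 59, 69, 12]
Place pivot at 1: [6, 12, 59, 69, 76]

Partitioned: [6, 12, 59, 69, 76]


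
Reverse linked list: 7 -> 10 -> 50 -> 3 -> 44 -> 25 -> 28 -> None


Step 1: curr=7, set curr.next=prev(None) | reversed so far: 7
Step 2: curr=10, set curr.next=prev(7) | reversed so far: 10 -> 7
Step 3: curr=50, set curr.next=prev(10) | reversed so far: 50 -> 10 -> 7
Step 4: curr=3, set curr.next=prev(50) | reversed so far: 3 -> 50 -> 10 -> 7
Step 5: curr=44, set curr.next=prev(3) | reversed so far: 44 -> 3 -> 50 -> 10 -> 7
Step 6: curr=25, set curr.next=prev(44) | reversed so far: 25 -> 44 -> 3 -> 50 -> 10 -> 7
Step 7: curr=28, set curr.next=prev(25) | reversed so far: 28 -> 25 -> 44 -> 3 -> 50 -> 10 -> 7

28 -> 25 -> 44 -> 3 -> 50 -> 10 -> 7 -> None


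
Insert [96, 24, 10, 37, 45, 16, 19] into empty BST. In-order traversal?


Insert 96: root
Insert 24: L from 96
Insert 10: L from 96 -> L from 24
Insert 37: L from 96 -> R from 24
Insert 45: L from 96 -> R from 24 -> R from 37
Insert 16: L from 96 -> L from 24 -> R from 10
Insert 19: L from 96 -> L from 24 -> R from 10 -> R from 16

In-order: [10, 16, 19, 24, 37, 45, 96]


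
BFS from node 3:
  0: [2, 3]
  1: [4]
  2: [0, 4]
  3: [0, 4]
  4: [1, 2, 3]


Visit 3, enqueue [0, 4]
Visit 0, enqueue [2]
Visit 4, enqueue [1]
Visit 2, enqueue []
Visit 1, enqueue []

BFS order: [3, 0, 4, 2, 1]


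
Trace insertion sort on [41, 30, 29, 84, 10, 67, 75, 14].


Initial: [41, 30, 29, 84, 10, 67, 75, 14]
Insert 30: [30, 41, 29, 84, 10, 67, 75, 14]
Insert 29: [29, 30, 41, 84, 10, 67, 75, 14]
Insert 84: [29, 30, 41, 84, 10, 67, 75, 14]
Insert 10: [10, 29, 30, 41, 84, 67, 75, 14]
Insert 67: [10, 29, 30, 41, 67, 84, 75, 14]
Insert 75: [10, 29, 30, 41, 67, 75, 84, 14]
Insert 14: [10, 14, 29, 30, 41, 67, 75, 84]

Sorted: [10, 14, 29, 30, 41, 67, 75, 84]


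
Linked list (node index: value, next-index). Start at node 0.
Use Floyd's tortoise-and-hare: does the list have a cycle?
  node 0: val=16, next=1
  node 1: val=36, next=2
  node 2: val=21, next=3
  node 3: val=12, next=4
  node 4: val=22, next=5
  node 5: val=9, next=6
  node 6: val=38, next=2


Floyd's tortoise (slow, +1) and hare (fast, +2):
  init: slow=0, fast=0
  step 1: slow=1, fast=2
  step 2: slow=2, fast=4
  step 3: slow=3, fast=6
  step 4: slow=4, fast=3
  step 5: slow=5, fast=5
  slow == fast at node 5: cycle detected

Cycle: yes


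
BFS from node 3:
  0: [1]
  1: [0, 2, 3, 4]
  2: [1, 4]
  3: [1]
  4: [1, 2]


Visit 3, enqueue [1]
Visit 1, enqueue [0, 2, 4]
Visit 0, enqueue []
Visit 2, enqueue []
Visit 4, enqueue []

BFS order: [3, 1, 0, 2, 4]


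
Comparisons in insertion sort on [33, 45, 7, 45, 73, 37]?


Algorithm: insertion sort
Input: [33, 45, 7, 45, 73, 37]
Sorted: [7, 33, 37, 45, 45, 73]

9


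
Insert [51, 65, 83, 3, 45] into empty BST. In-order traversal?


Insert 51: root
Insert 65: R from 51
Insert 83: R from 51 -> R from 65
Insert 3: L from 51
Insert 45: L from 51 -> R from 3

In-order: [3, 45, 51, 65, 83]


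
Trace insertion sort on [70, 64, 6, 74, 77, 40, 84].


Initial: [70, 64, 6, 74, 77, 40, 84]
Insert 64: [64, 70, 6, 74, 77, 40, 84]
Insert 6: [6, 64, 70, 74, 77, 40, 84]
Insert 74: [6, 64, 70, 74, 77, 40, 84]
Insert 77: [6, 64, 70, 74, 77, 40, 84]
Insert 40: [6, 40, 64, 70, 74, 77, 84]
Insert 84: [6, 40, 64, 70, 74, 77, 84]

Sorted: [6, 40, 64, 70, 74, 77, 84]
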